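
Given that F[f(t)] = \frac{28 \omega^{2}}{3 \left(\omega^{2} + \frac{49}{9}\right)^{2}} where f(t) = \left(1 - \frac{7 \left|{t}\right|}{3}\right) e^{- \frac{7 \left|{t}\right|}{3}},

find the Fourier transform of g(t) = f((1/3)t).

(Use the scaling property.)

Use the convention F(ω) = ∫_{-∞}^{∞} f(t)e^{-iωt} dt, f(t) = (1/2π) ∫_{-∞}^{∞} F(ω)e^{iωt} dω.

F[g](ω) = \frac{20412 \omega^{2}}{\left(81 \omega^{2} + 49\right)^{2}}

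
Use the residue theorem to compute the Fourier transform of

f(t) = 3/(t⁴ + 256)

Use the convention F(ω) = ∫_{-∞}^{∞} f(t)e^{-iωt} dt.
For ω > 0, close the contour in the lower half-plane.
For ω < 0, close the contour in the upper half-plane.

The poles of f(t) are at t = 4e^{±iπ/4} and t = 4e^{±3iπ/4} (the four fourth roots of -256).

Let g(z) = f(z)e^{-iωz}; for large |z| the factor e^{-iωz} decays in the lower half-plane when ω > 0 and in the upper half-plane when ω < 0.

Case ω > 0 (lower half-plane, clockwise contour ⇒ F(ω) = -2πi·ΣRes):
  Res_{z = - 2 \sqrt{2} - 2 \sqrt{2} i} g(z) = \frac{3 \sqrt{2} i \left(1 - i\right) e^{2 \sqrt{2} \omega \left(-1 + i\right)}}{512}
  Res_{z = 2 \sqrt{2} - 2 \sqrt{2} i} g(z) = \frac{3 \sqrt{2} i \left(1 + i\right) e^{- 2 \sqrt{2} \omega \left(1 + i\right)}}{512}
  F(ω) = -2πi·ΣRes = \frac{3 \sqrt{2} \pi \left(1 - i\right) \left(e^{4 \sqrt{2} i \omega} + i\right) e^{- 2 \sqrt{2} \omega \left(1 + i\right)}}{256} = \frac{3 \pi e^{- 2 \sqrt{2} \omega} \sin{\left(2 \sqrt{2} \omega + \frac{\pi}{4} \right)}}{64}

Case ω < 0 (upper half-plane, counterclockwise contour ⇒ F(ω) = +2πi·ΣRes):
  Res_{z = 2 \sqrt{2} + 2 \sqrt{2} i} g(z) = \frac{3 \sqrt{2} i \left(-1 + i\right) e^{2 \sqrt{2} \omega \left(1 - i\right)}}{512}
  Res_{z = - 2 \sqrt{2} + 2 \sqrt{2} i} g(z) = \frac{3 \sqrt{2} \left(1 - i\right) e^{2 \sqrt{2} \omega \left(1 + i\right)}}{512}
  F(ω) = 2πi·ΣRes = - \frac{3 \sqrt{2} i \pi \left(i \left(1 - i\right) e^{2 \sqrt{2} \omega \left(1 - i\right)} - \left(1 - i\right) e^{2 \sqrt{2} \omega \left(1 + i\right)}\right)}{256} = \frac{3 \pi e^{2 \sqrt{2} \omega} \cos{\left(2 \sqrt{2} \omega + \frac{\pi}{4} \right)}}{64}

Both cases combine into a single formula in |ω|:

F(ω) = \frac{3 \pi e^{- 2 \sqrt{2} \left|{\omega}\right|} \sin{\left(2 \sqrt{2} \left|{\omega}\right| + \frac{\pi}{4} \right)}}{64}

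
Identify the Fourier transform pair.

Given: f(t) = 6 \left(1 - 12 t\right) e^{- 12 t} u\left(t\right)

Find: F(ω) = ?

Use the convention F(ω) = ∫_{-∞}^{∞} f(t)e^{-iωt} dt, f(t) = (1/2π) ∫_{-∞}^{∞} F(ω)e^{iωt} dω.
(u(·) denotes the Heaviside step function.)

F(ω) = \frac{6 i \omega}{- \omega^{2} + 24 i \omega + 144}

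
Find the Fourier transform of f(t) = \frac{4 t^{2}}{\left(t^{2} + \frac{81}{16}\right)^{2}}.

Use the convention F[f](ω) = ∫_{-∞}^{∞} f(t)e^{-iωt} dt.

F(ω) = \frac{2 \pi \left(4 - 9 \left|{\omega}\right|\right) e^{- \frac{9 \left|{\omega}\right|}{4}}}{9}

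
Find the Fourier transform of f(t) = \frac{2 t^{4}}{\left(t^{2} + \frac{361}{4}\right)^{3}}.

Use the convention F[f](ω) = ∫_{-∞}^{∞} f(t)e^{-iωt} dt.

F(ω) = \frac{\pi \left(361 \omega^{2} - 190 \left|{\omega}\right| + 12\right) e^{- \frac{19 \left|{\omega}\right|}{2}}}{152}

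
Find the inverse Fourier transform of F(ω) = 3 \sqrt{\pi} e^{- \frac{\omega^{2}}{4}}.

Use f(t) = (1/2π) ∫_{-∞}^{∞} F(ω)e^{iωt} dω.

f(t) = 3 e^{- t^{2}}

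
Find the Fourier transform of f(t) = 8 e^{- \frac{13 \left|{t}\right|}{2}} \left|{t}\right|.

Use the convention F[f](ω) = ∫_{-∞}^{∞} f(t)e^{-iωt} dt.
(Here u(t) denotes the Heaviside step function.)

F(ω) = \frac{64 \left(169 - 4 \omega^{2}\right)}{\left(4 \omega^{2} + 169\right)^{2}}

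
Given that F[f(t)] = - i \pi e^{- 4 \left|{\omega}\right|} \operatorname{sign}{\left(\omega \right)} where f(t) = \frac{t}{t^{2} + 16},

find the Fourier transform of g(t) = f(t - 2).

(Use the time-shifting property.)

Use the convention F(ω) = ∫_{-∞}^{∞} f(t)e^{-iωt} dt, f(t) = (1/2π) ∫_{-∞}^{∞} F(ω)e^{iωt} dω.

F[g](ω) = - i \pi e^{- 2 i \omega} e^{- 4 \left|{\omega}\right|} \operatorname{sign}{\left(\omega \right)}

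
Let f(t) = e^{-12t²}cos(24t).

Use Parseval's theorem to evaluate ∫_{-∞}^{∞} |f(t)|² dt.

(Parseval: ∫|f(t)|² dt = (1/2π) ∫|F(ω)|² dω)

∫|f(t)|² dt = \frac{\sqrt{6} \sqrt{\pi} \left(1 + e^{24}\right)}{24 e^{24}}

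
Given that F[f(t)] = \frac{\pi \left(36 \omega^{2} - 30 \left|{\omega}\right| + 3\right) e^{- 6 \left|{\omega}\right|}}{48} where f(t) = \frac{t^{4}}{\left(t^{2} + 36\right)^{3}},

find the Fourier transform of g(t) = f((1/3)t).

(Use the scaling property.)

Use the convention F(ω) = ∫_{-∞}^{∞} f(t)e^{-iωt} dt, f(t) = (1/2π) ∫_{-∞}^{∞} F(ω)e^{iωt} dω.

F[g](ω) = \frac{3 \pi \left(108 \omega^{2} - 30 \left|{\omega}\right| + 1\right) e^{- 18 \left|{\omega}\right|}}{16}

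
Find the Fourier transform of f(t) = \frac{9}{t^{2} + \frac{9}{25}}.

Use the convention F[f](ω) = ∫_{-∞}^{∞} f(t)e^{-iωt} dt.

F(ω) = 15 \pi e^{- \frac{3 \left|{\omega}\right|}{5}}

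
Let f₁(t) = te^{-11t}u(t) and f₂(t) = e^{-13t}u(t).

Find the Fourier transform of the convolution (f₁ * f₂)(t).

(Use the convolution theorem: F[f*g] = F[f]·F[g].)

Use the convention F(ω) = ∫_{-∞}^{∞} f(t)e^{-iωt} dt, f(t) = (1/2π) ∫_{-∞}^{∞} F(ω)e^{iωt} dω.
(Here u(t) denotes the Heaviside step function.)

F[f₁*f₂](ω) = \frac{1}{\left(i \omega + 11\right)^{2} \left(i \omega + 13\right)}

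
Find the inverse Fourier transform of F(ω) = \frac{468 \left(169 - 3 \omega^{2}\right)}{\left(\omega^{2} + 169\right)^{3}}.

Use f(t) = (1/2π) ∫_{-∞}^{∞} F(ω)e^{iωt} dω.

f(t) = 9 t^{2} e^{- 13 \left|{t}\right|}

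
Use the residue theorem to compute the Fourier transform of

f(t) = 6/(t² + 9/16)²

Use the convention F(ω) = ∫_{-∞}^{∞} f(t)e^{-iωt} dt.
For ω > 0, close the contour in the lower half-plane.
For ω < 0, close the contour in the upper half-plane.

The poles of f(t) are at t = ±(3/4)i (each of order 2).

Let g(z) = f(z)e^{-iωz}; for large |z| the factor e^{-iωz} decays in the lower half-plane when ω > 0 and in the upper half-plane when ω < 0.

Case ω > 0 (lower half-plane, clockwise contour ⇒ F(ω) = -2πi·ΣRes):
  Res_{z = - \frac{3 i}{4}} g(z) = \frac{8 i \left(3 \omega + 4\right) e^{- \frac{3 \omega}{4}}}{9} (pole of order 2)
  F(ω) = -2πi·ΣRes = \frac{16 \pi \left(3 \omega + 4\right) e^{- \frac{3 \omega}{4}}}{9}

Case ω < 0 (upper half-plane, counterclockwise contour ⇒ F(ω) = +2πi·ΣRes):
  Res_{z = \frac{3 i}{4}} g(z) = \frac{8 i \left(3 \omega - 4\right) e^{\frac{3 \omega}{4}}}{9} (pole of order 2)
  F(ω) = 2πi·ΣRes = \frac{16 \pi \left(4 - 3 \omega\right) e^{\frac{3 \omega}{4}}}{9}

Both cases combine into a single formula in |ω|:

F(ω) = \frac{16 \pi \left(3 \left|{\omega}\right| + 4\right) e^{- \frac{3 \left|{\omega}\right|}{4}}}{9}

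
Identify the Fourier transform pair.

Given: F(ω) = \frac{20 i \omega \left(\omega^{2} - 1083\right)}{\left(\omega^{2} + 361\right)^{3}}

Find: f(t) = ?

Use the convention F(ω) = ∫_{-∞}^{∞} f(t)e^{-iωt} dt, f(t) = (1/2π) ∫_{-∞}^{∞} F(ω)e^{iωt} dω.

f(t) = 5 t e^{- 19 \left|{t}\right|} \left|{t}\right|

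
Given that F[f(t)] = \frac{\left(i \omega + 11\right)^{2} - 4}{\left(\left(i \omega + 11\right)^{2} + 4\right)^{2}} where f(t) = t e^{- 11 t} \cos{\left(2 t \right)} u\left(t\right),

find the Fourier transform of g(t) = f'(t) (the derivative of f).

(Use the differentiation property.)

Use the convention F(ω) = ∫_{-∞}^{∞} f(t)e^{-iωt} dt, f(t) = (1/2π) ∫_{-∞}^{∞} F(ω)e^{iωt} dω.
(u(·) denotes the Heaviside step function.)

F[g](ω) = \frac{i \omega \left(\left(i \omega + 11\right)^{2} - 4\right)}{\left(\left(i \omega + 11\right)^{2} + 4\right)^{2}}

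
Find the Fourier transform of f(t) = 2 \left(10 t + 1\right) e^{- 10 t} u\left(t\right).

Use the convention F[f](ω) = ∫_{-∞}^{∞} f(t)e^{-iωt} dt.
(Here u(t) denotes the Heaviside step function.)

F(ω) = \frac{2 \left(- i \omega - 20\right)}{\omega^{2} - 20 i \omega - 100}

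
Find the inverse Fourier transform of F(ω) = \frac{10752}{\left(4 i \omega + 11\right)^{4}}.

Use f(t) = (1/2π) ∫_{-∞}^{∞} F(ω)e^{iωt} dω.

f(t) = 7 t^{3} e^{- \frac{11 t}{4}} u\left(t\right)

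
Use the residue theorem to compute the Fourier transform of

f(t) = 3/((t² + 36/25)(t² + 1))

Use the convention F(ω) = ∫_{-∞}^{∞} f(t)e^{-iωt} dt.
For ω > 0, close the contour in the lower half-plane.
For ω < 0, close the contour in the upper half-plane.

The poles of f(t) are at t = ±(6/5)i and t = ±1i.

Let g(z) = f(z)e^{-iωz}; for large |z| the factor e^{-iωz} decays in the lower half-plane when ω > 0 and in the upper half-plane when ω < 0.

Case ω > 0 (lower half-plane, clockwise contour ⇒ F(ω) = -2πi·ΣRes):
  Res_{z = - \frac{6 i}{5}} g(z) = - \frac{125 i e^{- \frac{6 \omega}{5}}}{44}
  Res_{z = - i} g(z) = \frac{75 i e^{- \omega}}{22}
  F(ω) = -2πi·ΣRes = \frac{75 \pi e^{- \omega}}{11} - \frac{125 \pi e^{- \frac{6 \omega}{5}}}{22}

Case ω < 0 (upper half-plane, counterclockwise contour ⇒ F(ω) = +2πi·ΣRes):
  Res_{z = \frac{6 i}{5}} g(z) = \frac{125 i e^{\frac{6 \omega}{5}}}{44}
  Res_{z = i} g(z) = - \frac{75 i e^{\omega}}{22}
  F(ω) = 2πi·ΣRes = \frac{25 \pi \left(- 5 e^{\frac{6 \omega}{5}} + 6 e^{\omega}\right)}{22}

Both cases combine into a single formula in |ω|:

F(ω) = \frac{75 \pi e^{- \left|{\omega}\right|}}{11} - \frac{125 \pi e^{- \frac{6 \left|{\omega}\right|}{5}}}{22}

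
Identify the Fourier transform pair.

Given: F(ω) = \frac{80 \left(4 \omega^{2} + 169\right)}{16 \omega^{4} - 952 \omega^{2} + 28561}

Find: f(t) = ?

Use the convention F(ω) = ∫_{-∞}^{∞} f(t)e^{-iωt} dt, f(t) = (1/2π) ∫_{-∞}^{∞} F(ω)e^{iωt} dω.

f(t) = 4 e^{- \frac{5 \left|{t}\right|}{2}} \cos{\left(6 \left|{t}\right| \right)}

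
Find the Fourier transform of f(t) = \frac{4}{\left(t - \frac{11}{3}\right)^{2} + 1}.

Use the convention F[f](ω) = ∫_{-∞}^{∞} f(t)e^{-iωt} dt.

F(ω) = 4 \pi e^{- \frac{11 i \omega}{3} - \left|{\omega}\right|}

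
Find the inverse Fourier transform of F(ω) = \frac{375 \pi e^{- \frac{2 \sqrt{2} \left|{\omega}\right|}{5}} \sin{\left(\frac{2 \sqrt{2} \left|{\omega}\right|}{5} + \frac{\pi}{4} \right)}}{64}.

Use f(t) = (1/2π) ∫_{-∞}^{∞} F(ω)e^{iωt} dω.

f(t) = \frac{3}{t^{4} + \frac{256}{625}}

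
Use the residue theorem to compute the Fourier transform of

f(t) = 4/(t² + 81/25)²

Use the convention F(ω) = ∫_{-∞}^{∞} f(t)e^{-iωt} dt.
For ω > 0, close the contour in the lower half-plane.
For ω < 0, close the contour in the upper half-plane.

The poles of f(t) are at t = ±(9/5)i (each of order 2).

Let g(z) = f(z)e^{-iωz}; for large |z| the factor e^{-iωz} decays in the lower half-plane when ω > 0 and in the upper half-plane when ω < 0.

Case ω > 0 (lower half-plane, clockwise contour ⇒ F(ω) = -2πi·ΣRes):
  Res_{z = - \frac{9 i}{5}} g(z) = \frac{25 i \left(9 \omega + 5\right) e^{- \frac{9 \omega}{5}}}{729} (pole of order 2)
  F(ω) = -2πi·ΣRes = \frac{50 \pi \left(9 \omega + 5\right) e^{- \frac{9 \omega}{5}}}{729}

Case ω < 0 (upper half-plane, counterclockwise contour ⇒ F(ω) = +2πi·ΣRes):
  Res_{z = \frac{9 i}{5}} g(z) = \frac{25 i \left(9 \omega - 5\right) e^{\frac{9 \omega}{5}}}{729} (pole of order 2)
  F(ω) = 2πi·ΣRes = \frac{50 \pi \left(5 - 9 \omega\right) e^{\frac{9 \omega}{5}}}{729}

Both cases combine into a single formula in |ω|:

F(ω) = \frac{50 \pi \left(9 \left|{\omega}\right| + 5\right) e^{- \frac{9 \left|{\omega}\right|}{5}}}{729}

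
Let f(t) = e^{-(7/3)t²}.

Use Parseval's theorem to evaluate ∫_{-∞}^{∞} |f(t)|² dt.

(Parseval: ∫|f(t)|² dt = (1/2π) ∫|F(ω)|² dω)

∫|f(t)|² dt = \frac{\sqrt{42} \sqrt{\pi}}{14}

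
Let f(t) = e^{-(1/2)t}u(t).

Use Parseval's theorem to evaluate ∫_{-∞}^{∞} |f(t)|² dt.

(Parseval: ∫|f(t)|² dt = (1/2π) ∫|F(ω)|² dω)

∫|f(t)|² dt = 1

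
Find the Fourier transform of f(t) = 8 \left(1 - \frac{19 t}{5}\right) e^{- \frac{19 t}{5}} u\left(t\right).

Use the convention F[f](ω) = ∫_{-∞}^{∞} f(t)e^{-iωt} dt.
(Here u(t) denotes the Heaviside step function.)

F(ω) = \frac{200 i \omega}{- 25 \omega^{2} + 190 i \omega + 361}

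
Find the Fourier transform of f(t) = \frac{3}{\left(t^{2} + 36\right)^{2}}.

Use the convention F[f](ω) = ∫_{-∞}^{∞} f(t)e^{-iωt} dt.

F(ω) = \frac{\pi \left(6 \left|{\omega}\right| + 1\right) e^{- 6 \left|{\omega}\right|}}{144}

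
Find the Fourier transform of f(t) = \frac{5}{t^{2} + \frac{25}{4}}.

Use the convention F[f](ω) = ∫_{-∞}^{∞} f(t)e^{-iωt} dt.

F(ω) = 2 \pi e^{- \frac{5 \left|{\omega}\right|}{2}}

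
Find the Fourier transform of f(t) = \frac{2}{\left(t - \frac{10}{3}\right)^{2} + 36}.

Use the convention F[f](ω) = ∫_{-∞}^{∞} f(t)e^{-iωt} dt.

F(ω) = \frac{\pi e^{- \frac{10 i \omega}{3} - 6 \left|{\omega}\right|}}{3}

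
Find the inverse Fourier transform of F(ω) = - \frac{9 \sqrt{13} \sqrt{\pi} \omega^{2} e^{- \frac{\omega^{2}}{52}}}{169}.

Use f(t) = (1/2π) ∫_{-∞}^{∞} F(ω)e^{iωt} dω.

f(t) = 9 \left(52 t^{2} - 2\right) e^{- 13 t^{2}}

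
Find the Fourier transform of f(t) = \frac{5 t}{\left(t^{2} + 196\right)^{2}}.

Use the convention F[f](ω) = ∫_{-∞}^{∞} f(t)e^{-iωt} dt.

F(ω) = - \frac{5 i \pi \omega e^{- 14 \left|{\omega}\right|}}{28}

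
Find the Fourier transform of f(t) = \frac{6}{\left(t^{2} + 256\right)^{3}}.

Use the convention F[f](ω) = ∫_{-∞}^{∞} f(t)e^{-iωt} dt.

F(ω) = \frac{3 \pi \left(256 \omega^{2} + 48 \left|{\omega}\right| + 3\right) e^{- 16 \left|{\omega}\right|}}{4194304}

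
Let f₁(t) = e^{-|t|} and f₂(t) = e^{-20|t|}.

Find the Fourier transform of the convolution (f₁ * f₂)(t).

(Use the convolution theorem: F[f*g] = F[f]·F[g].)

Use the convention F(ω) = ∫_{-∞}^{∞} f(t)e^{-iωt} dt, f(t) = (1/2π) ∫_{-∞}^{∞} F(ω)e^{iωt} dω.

F[f₁*f₂](ω) = \frac{80}{\left(\omega^{2} + 1\right) \left(\omega^{2} + 400\right)}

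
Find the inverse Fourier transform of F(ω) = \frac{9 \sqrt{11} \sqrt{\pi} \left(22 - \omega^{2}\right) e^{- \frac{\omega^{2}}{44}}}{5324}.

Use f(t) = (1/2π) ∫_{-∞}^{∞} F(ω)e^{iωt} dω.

f(t) = 9 t^{2} e^{- 11 t^{2}}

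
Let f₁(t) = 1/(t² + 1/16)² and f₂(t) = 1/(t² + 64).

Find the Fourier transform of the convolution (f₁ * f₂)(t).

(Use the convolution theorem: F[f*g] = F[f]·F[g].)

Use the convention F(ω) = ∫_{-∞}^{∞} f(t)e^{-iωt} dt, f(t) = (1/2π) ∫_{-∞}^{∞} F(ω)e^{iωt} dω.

F[f₁*f₂](ω) = \pi^{2} \left(\left|{\omega}\right| + 4\right) e^{- \frac{33 \left|{\omega}\right|}{4}}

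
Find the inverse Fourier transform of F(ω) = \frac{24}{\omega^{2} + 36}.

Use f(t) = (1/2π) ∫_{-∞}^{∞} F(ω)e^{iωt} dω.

f(t) = 2 e^{- 6 \left|{t}\right|}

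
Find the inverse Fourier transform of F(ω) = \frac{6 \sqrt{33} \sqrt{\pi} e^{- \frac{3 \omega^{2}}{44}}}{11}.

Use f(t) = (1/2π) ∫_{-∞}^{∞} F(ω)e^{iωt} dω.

f(t) = 6 e^{- \frac{11 t^{2}}{3}}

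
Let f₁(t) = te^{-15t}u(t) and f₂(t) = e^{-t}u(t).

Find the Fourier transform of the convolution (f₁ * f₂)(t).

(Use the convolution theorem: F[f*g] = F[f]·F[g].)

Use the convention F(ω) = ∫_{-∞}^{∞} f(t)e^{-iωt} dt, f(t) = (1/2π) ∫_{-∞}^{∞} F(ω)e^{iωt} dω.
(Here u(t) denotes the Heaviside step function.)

F[f₁*f₂](ω) = \frac{1}{\left(i \omega + 1\right) \left(i \omega + 15\right)^{2}}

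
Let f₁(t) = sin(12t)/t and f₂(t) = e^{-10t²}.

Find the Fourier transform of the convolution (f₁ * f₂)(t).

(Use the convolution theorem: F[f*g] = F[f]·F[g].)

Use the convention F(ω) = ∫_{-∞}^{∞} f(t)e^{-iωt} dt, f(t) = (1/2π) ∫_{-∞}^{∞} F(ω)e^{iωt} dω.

F[f₁*f₂](ω) = \begin{cases} \frac{\sqrt{10} \pi^{\frac{3}{2}} e^{- \frac{\omega^{2}}{40}}}{10} & \text{for}\: \omega > -12 \wedge \omega < 12 \\0 & \text{otherwise} \end{cases}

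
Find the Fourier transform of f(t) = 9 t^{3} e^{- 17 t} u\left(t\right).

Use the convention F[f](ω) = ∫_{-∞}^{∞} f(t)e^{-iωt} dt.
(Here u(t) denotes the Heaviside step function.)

F(ω) = \frac{54}{\left(i \omega + 17\right)^{4}}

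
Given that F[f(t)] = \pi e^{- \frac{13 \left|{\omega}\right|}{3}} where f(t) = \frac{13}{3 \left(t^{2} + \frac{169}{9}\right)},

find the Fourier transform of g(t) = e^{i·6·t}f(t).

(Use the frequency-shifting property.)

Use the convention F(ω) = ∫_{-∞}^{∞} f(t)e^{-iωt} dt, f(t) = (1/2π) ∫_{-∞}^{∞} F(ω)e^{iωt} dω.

F[g](ω) = \pi e^{- \frac{13 \left|{\omega - 6}\right|}{3}}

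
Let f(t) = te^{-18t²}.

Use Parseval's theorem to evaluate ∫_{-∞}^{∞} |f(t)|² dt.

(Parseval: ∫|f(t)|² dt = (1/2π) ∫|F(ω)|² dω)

∫|f(t)|² dt = \frac{\sqrt{\pi}}{432}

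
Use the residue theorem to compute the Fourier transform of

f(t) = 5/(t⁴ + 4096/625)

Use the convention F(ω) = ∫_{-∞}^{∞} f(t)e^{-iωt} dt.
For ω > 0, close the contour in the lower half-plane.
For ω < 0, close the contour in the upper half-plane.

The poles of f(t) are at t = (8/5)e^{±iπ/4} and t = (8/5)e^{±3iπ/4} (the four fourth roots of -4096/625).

Let g(z) = f(z)e^{-iωz}; for large |z| the factor e^{-iωz} decays in the lower half-plane when ω > 0 and in the upper half-plane when ω < 0.

Case ω > 0 (lower half-plane, clockwise contour ⇒ F(ω) = -2πi·ΣRes):
  Res_{z = - \frac{4 \sqrt{2}}{5} - \frac{4 \sqrt{2} i}{5}} g(z) = \frac{625 \sqrt{2} i \left(1 - i\right) e^{\frac{4 \sqrt{2} \omega \left(-1 + i\right)}{5}}}{4096}
  Res_{z = \frac{4 \sqrt{2}}{5} - \frac{4 \sqrt{2} i}{5}} g(z) = \frac{625 \sqrt{2} i \left(1 + i\right) e^{- \frac{4 \sqrt{2} \omega \left(1 + i\right)}{5}}}{4096}
  F(ω) = -2πi·ΣRes = \frac{625 \sqrt{2} \pi \left(1 - i\right) \left(e^{\frac{8 \sqrt{2} i \omega}{5}} + i\right) e^{- \frac{4 \sqrt{2} \omega \left(1 + i\right)}{5}}}{2048} = \frac{625 \sqrt{2} \pi \left(\sin{\left(\frac{4 \sqrt{2} \omega}{5} \right)} + \cos{\left(\frac{4 \sqrt{2} \omega}{5} \right)}\right) e^{- \frac{4 \sqrt{2} \omega}{5}}}{1024}

Case ω < 0 (upper half-plane, counterclockwise contour ⇒ F(ω) = +2πi·ΣRes):
  Res_{z = \frac{4 \sqrt{2}}{5} + \frac{4 \sqrt{2} i}{5}} g(z) = \frac{625 \sqrt{2} i \left(-1 + i\right) e^{\frac{4 \sqrt{2} \omega \left(1 - i\right)}{5}}}{4096}
  Res_{z = - \frac{4 \sqrt{2}}{5} + \frac{4 \sqrt{2} i}{5}} g(z) = \frac{625 \sqrt{2} \left(1 - i\right) e^{\frac{4 \sqrt{2} \omega \left(1 + i\right)}{5}}}{4096}
  F(ω) = 2πi·ΣRes = - \frac{625 \sqrt{2} i \pi \left(i \left(1 - i\right) e^{\frac{4 \sqrt{2} \omega \left(1 - i\right)}{5}} - \left(1 - i\right) e^{\frac{4 \sqrt{2} \omega \left(1 + i\right)}{5}}\right)}{2048} = \frac{625 \sqrt{2} \pi \left(- \sin{\left(\frac{4 \sqrt{2} \omega}{5} \right)} + \cos{\left(\frac{4 \sqrt{2} \omega}{5} \right)}\right) e^{\frac{4 \sqrt{2} \omega}{5}}}{1024}

Both cases combine into a single formula in |ω|:

F(ω) = \frac{625 \sqrt{2} \pi \left(\sin{\left(\frac{4 \sqrt{2} \left|{\omega}\right|}{5} \right)} + \cos{\left(\frac{4 \sqrt{2} \left|{\omega}\right|}{5} \right)}\right) e^{- \frac{4 \sqrt{2} \left|{\omega}\right|}{5}}}{1024}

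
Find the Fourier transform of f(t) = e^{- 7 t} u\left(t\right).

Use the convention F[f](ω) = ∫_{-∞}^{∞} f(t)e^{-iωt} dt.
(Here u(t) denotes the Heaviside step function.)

F(ω) = \frac{1}{i \omega + 7}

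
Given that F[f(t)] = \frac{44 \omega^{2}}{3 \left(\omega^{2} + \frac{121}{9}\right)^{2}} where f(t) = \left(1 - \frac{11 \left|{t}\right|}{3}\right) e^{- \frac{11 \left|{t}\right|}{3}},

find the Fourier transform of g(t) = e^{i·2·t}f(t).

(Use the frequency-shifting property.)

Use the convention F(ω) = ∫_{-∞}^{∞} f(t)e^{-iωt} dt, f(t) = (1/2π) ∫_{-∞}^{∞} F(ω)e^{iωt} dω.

F[g](ω) = \frac{1188 \left(\omega - 2\right)^{2}}{\left(9 \left(\omega - 2\right)^{2} + 121\right)^{2}}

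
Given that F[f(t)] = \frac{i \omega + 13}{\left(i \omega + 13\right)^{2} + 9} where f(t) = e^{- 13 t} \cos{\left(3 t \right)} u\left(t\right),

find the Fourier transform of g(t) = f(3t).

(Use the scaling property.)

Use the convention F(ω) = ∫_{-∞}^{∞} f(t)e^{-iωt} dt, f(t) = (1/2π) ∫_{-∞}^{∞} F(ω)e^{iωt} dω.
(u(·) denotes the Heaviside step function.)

F[g](ω) = \frac{i \omega + 39}{\left(i \omega + 39\right)^{2} + 81}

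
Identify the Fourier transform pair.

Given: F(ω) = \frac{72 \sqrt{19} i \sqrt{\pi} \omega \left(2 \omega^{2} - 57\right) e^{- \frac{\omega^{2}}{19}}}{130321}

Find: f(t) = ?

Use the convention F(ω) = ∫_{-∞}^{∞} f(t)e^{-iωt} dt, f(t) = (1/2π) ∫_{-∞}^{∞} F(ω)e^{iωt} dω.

f(t) = 9 t^{3} e^{- \frac{19 t^{2}}{4}}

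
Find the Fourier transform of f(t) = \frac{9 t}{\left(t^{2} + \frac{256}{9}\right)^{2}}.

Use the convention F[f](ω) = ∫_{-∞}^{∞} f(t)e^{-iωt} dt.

F(ω) = - \frac{27 i \pi \omega e^{- \frac{16 \left|{\omega}\right|}{3}}}{32}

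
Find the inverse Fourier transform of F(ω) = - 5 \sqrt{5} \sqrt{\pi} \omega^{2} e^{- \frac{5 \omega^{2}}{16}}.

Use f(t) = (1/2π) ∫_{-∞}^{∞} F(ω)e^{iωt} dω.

f(t) = 8 \left(\frac{16 t^{2}}{5} - 2\right) e^{- \frac{4 t^{2}}{5}}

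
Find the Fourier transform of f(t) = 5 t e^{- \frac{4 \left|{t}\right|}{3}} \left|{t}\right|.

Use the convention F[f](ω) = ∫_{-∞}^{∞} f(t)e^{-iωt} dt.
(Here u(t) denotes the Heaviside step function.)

F(ω) = \frac{4860 i \omega \left(3 \omega^{2} - 16\right)}{\left(9 \omega^{2} + 16\right)^{3}}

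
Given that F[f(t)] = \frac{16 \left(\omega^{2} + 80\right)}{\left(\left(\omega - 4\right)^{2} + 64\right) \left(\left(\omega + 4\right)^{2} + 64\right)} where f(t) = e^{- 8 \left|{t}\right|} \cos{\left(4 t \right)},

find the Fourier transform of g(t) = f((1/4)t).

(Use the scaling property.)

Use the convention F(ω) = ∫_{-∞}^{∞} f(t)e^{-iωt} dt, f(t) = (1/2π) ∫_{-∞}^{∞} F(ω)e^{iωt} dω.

F[g](ω) = \frac{4 \left(\omega^{2} + 5\right)}{\omega^{4} + 6 \omega^{2} + 25}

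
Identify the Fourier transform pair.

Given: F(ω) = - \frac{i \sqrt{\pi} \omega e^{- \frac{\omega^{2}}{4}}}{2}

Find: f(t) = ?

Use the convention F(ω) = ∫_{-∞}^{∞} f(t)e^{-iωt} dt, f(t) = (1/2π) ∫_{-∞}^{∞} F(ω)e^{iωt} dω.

f(t) = t e^{- t^{2}}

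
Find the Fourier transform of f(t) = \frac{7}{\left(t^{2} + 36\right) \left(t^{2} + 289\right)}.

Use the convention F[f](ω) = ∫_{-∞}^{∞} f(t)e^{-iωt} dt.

F(ω) = \frac{7 \pi \left(17 e^{11 \left|{\omega}\right|} - 6\right) e^{- 17 \left|{\omega}\right|}}{25806}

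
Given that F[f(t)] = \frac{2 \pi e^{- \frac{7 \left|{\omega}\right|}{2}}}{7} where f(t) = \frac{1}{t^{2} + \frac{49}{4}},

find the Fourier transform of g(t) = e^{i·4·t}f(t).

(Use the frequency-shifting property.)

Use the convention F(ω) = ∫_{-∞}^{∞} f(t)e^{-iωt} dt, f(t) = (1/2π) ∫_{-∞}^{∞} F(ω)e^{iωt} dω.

F[g](ω) = \frac{2 \pi e^{- \frac{7 \left|{\omega - 4}\right|}{2}}}{7}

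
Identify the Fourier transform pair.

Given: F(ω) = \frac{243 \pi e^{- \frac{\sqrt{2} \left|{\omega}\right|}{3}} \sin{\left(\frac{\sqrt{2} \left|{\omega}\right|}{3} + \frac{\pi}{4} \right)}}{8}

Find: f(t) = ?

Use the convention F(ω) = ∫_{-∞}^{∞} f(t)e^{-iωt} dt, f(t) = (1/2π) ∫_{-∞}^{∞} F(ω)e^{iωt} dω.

f(t) = \frac{9}{t^{4} + \frac{16}{81}}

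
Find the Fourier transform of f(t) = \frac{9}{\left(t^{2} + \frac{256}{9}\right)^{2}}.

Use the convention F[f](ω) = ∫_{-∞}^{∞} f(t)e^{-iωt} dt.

F(ω) = \frac{81 \pi \left(16 \left|{\omega}\right| + 3\right) e^{- \frac{16 \left|{\omega}\right|}{3}}}{8192}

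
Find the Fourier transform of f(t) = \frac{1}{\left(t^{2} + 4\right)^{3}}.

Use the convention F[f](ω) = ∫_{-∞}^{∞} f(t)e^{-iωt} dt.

F(ω) = \frac{\pi \left(4 \omega^{2} + 6 \left|{\omega}\right| + 3\right) e^{- 2 \left|{\omega}\right|}}{256}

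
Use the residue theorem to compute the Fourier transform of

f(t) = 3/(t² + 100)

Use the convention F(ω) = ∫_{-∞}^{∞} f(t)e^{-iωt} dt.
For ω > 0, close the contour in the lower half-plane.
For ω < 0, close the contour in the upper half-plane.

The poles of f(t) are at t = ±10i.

Let g(z) = f(z)e^{-iωz}; for large |z| the factor e^{-iωz} decays in the lower half-plane when ω > 0 and in the upper half-plane when ω < 0.

Case ω > 0 (lower half-plane, clockwise contour ⇒ F(ω) = -2πi·ΣRes):
  Res_{z = - 10 i} g(z) = \frac{3 i e^{- 10 \omega}}{20}
  F(ω) = -2πi·ΣRes = \frac{3 \pi e^{- 10 \omega}}{10}

Case ω < 0 (upper half-plane, counterclockwise contour ⇒ F(ω) = +2πi·ΣRes):
  Res_{z = 10 i} g(z) = - \frac{3 i e^{10 \omega}}{20}
  F(ω) = 2πi·ΣRes = \frac{3 \pi e^{10 \omega}}{10}

Both cases combine into a single formula in |ω|:

F(ω) = \frac{3 \pi e^{- 10 \left|{\omega}\right|}}{10}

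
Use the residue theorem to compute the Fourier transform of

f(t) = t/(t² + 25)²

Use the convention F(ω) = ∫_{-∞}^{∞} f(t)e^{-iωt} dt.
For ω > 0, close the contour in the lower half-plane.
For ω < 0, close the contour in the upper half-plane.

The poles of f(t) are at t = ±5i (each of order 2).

Let g(z) = f(z)e^{-iωz}; for large |z| the factor e^{-iωz} decays in the lower half-plane when ω > 0 and in the upper half-plane when ω < 0.

Case ω > 0 (lower half-plane, clockwise contour ⇒ F(ω) = -2πi·ΣRes):
  Res_{z = - 5 i} g(z) = \frac{\omega e^{- 5 \omega}}{20} (pole of order 2)
  F(ω) = -2πi·ΣRes = - \frac{i \pi \omega e^{- 5 \omega}}{10}

Case ω < 0 (upper half-plane, counterclockwise contour ⇒ F(ω) = +2πi·ΣRes):
  Res_{z = 5 i} g(z) = - \frac{\omega e^{5 \omega}}{20} (pole of order 2)
  F(ω) = 2πi·ΣRes = - \frac{i \pi \omega e^{5 \omega}}{10}

Both cases combine into a single formula in |ω|:

F(ω) = - \frac{i \pi \omega e^{- 5 \left|{\omega}\right|}}{10}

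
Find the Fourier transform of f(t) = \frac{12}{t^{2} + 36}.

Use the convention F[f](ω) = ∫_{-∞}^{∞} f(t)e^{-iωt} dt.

F(ω) = 2 \pi e^{- 6 \left|{\omega}\right|}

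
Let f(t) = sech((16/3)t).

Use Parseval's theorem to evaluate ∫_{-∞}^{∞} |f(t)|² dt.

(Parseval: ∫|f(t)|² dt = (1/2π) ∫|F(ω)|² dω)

∫|f(t)|² dt = \frac{3}{8}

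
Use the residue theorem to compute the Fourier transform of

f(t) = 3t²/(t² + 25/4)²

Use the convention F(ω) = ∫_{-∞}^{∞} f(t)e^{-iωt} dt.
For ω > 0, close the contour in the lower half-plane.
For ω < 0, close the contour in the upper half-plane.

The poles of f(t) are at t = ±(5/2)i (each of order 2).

Let g(z) = f(z)e^{-iωz}; for large |z| the factor e^{-iωz} decays in the lower half-plane when ω > 0 and in the upper half-plane when ω < 0.

Case ω > 0 (lower half-plane, clockwise contour ⇒ F(ω) = -2πi·ΣRes):
  Res_{z = - \frac{5 i}{2}} g(z) = \frac{3 i \left(2 - 5 \omega\right) e^{- \frac{5 \omega}{2}}}{20} (pole of order 2)
  F(ω) = -2πi·ΣRes = \frac{3 \pi \left(2 - 5 \omega\right) e^{- \frac{5 \omega}{2}}}{10}

Case ω < 0 (upper half-plane, counterclockwise contour ⇒ F(ω) = +2πi·ΣRes):
  Res_{z = \frac{5 i}{2}} g(z) = \frac{3 i \left(- 5 \omega - 2\right) e^{\frac{5 \omega}{2}}}{20} (pole of order 2)
  F(ω) = 2πi·ΣRes = \frac{3 \pi \left(5 \omega + 2\right) e^{\frac{5 \omega}{2}}}{10}

Both cases combine into a single formula in |ω|:

F(ω) = \frac{3 \pi \left(2 - 5 \left|{\omega}\right|\right) e^{- \frac{5 \left|{\omega}\right|}{2}}}{10}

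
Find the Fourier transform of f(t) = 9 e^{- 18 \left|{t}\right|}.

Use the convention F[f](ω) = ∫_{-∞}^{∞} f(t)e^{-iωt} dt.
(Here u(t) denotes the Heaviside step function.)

F(ω) = \frac{324}{\omega^{2} + 324}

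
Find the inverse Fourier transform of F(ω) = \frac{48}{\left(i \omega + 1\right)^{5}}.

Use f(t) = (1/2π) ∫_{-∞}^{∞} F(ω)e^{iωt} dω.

f(t) = 2 t^{4} e^{- t} u\left(t\right)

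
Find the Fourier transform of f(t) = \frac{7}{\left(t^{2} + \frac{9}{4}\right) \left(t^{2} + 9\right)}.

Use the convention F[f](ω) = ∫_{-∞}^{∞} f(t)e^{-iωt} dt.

F(ω) = - \frac{28 \pi e^{- 3 \left|{\omega}\right|}}{81} + \frac{56 \pi e^{- \frac{3 \left|{\omega}\right|}{2}}}{81}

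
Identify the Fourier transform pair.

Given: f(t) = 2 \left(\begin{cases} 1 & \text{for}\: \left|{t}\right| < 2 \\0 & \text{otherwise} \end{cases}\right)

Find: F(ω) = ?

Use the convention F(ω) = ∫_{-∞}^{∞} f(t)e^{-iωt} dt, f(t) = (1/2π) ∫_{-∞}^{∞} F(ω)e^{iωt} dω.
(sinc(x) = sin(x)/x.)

F(ω) = 8 \operatorname{sinc}{\left(2 \omega \right)}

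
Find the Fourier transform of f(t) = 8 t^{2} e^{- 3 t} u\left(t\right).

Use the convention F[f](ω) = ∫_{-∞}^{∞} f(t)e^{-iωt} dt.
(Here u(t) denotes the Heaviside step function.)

F(ω) = \frac{16}{\left(i \omega + 3\right)^{3}}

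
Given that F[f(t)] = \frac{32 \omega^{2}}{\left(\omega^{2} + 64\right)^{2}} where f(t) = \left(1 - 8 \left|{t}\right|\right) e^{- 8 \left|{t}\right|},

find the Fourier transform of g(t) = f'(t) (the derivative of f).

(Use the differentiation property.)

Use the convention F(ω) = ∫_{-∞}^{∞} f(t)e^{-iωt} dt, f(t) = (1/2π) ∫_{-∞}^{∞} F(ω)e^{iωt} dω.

F[g](ω) = \frac{32 i \omega^{3}}{\left(\omega^{2} + 64\right)^{2}}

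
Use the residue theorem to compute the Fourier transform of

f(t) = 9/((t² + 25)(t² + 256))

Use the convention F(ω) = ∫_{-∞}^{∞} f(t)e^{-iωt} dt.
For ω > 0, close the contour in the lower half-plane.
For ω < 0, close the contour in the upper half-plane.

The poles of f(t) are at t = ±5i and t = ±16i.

Let g(z) = f(z)e^{-iωz}; for large |z| the factor e^{-iωz} decays in the lower half-plane when ω > 0 and in the upper half-plane when ω < 0.

Case ω > 0 (lower half-plane, clockwise contour ⇒ F(ω) = -2πi·ΣRes):
  Res_{z = - 5 i} g(z) = \frac{3 i e^{- 5 \omega}}{770}
  Res_{z = - 16 i} g(z) = - \frac{3 i e^{- 16 \omega}}{2464}
  F(ω) = -2πi·ΣRes = \frac{3 \pi \left(16 e^{11 \omega} - 5\right) e^{- 16 \omega}}{6160}

Case ω < 0 (upper half-plane, counterclockwise contour ⇒ F(ω) = +2πi·ΣRes):
  Res_{z = 5 i} g(z) = - \frac{3 i e^{5 \omega}}{770}
  Res_{z = 16 i} g(z) = \frac{3 i e^{16 \omega}}{2464}
  F(ω) = 2πi·ΣRes = \frac{3 \pi \left(16 - 5 e^{11 \omega}\right) e^{5 \omega}}{6160}

Both cases combine into a single formula in |ω|:

F(ω) = \frac{3 \pi \left(16 e^{11 \left|{\omega}\right|} - 5\right) e^{- 16 \left|{\omega}\right|}}{6160}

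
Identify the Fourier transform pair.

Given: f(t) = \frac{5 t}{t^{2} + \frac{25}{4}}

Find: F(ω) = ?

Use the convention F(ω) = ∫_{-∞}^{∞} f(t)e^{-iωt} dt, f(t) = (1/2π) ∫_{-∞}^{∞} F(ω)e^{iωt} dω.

F(ω) = - 5 i \pi e^{- \frac{5 \left|{\omega}\right|}{2}} \operatorname{sign}{\left(\omega \right)}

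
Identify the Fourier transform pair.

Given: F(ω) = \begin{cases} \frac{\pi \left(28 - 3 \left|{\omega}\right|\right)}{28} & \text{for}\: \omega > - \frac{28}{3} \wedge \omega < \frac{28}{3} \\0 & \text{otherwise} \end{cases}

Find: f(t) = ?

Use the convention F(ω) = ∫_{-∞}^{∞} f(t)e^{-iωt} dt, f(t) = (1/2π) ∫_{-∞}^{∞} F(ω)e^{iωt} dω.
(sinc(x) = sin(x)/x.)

f(t) = \frac{14 \operatorname{sinc}^{2}{\left(\frac{14 t}{3} \right)}}{3}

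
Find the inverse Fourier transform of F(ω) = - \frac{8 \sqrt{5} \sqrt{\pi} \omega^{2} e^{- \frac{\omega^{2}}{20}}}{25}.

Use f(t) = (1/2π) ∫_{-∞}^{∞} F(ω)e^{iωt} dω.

f(t) = 8 \left(20 t^{2} - 2\right) e^{- 5 t^{2}}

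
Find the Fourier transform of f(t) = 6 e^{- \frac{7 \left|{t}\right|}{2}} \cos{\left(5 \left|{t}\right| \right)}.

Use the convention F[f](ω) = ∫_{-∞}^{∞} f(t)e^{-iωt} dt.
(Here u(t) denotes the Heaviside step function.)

F(ω) = \frac{168 \left(4 \omega^{2} + 149\right)}{16 \omega^{4} - 408 \omega^{2} + 22201}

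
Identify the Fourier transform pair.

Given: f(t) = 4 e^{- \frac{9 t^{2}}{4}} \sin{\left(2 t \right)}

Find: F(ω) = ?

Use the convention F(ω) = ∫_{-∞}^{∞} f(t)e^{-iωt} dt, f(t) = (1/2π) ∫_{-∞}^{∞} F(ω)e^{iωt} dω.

F(ω) = \frac{4 i \sqrt{\pi} \left(1 - e^{\frac{8 \omega}{9}}\right) e^{- \frac{\omega^{2}}{9} - \frac{4 \omega}{9} - \frac{4}{9}}}{3}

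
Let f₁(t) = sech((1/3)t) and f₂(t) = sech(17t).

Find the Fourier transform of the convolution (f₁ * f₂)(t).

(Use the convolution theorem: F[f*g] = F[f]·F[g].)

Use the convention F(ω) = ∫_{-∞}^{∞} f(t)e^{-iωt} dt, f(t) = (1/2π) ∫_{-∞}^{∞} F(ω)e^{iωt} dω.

F[f₁*f₂](ω) = \frac{3 \pi^{2}}{17 \cosh{\left(\frac{\pi \omega}{34} \right)} \cosh{\left(\frac{3 \pi \omega}{2} \right)}}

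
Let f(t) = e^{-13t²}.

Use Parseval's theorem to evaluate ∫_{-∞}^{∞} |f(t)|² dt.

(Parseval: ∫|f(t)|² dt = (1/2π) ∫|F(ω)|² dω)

∫|f(t)|² dt = \frac{\sqrt{26} \sqrt{\pi}}{26}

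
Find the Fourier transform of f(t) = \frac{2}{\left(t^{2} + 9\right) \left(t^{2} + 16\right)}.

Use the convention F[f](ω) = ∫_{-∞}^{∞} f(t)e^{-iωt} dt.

F(ω) = \frac{\pi \left(4 e^{\left|{\omega}\right|} - 3\right) e^{- 4 \left|{\omega}\right|}}{42}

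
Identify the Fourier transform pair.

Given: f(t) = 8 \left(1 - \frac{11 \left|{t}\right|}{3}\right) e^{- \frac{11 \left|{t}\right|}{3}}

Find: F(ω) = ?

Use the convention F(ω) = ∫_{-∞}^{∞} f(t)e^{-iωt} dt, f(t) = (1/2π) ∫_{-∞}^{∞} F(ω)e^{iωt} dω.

F(ω) = \frac{9504 \omega^{2}}{\left(9 \omega^{2} + 121\right)^{2}}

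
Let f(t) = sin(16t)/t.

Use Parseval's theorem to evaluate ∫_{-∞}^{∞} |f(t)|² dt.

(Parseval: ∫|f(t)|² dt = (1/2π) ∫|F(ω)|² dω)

∫|f(t)|² dt = 16 \pi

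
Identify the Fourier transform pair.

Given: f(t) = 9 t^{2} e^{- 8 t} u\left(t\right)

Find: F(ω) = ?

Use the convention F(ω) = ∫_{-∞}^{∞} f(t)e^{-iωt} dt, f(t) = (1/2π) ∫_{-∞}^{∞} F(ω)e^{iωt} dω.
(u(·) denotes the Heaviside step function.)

F(ω) = \frac{18}{\left(i \omega + 8\right)^{3}}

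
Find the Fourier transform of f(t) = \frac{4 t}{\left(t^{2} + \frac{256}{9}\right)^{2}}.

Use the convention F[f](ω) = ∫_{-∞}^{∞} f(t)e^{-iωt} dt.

F(ω) = - \frac{3 i \pi \omega e^{- \frac{16 \left|{\omega}\right|}{3}}}{8}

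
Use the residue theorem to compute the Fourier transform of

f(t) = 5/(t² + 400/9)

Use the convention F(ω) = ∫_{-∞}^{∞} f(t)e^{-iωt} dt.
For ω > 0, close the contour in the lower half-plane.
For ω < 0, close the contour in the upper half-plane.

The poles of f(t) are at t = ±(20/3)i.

Let g(z) = f(z)e^{-iωz}; for large |z| the factor e^{-iωz} decays in the lower half-plane when ω > 0 and in the upper half-plane when ω < 0.

Case ω > 0 (lower half-plane, clockwise contour ⇒ F(ω) = -2πi·ΣRes):
  Res_{z = - \frac{20 i}{3}} g(z) = \frac{3 i e^{- \frac{20 \omega}{3}}}{8}
  F(ω) = -2πi·ΣRes = \frac{3 \pi e^{- \frac{20 \omega}{3}}}{4}

Case ω < 0 (upper half-plane, counterclockwise contour ⇒ F(ω) = +2πi·ΣRes):
  Res_{z = \frac{20 i}{3}} g(z) = - \frac{3 i e^{\frac{20 \omega}{3}}}{8}
  F(ω) = 2πi·ΣRes = \frac{3 \pi e^{\frac{20 \omega}{3}}}{4}

Both cases combine into a single formula in |ω|:

F(ω) = \frac{3 \pi e^{- \frac{20 \left|{\omega}\right|}{3}}}{4}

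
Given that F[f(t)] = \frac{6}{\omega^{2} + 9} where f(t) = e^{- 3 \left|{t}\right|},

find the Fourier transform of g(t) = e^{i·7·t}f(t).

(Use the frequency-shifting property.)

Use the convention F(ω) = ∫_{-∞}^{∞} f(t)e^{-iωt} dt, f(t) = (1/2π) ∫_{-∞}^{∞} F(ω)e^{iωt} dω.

F[g](ω) = \frac{6}{\left(\omega - 7\right)^{2} + 9}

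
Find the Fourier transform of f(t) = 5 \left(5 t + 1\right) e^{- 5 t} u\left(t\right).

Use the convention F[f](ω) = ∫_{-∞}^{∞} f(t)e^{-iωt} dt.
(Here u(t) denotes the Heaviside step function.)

F(ω) = \frac{5 \left(- i \omega - 10\right)}{\omega^{2} - 10 i \omega - 25}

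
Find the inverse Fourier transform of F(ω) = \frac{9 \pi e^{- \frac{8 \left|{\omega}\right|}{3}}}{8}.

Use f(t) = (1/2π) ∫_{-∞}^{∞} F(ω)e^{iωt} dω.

f(t) = \frac{3}{t^{2} + \frac{64}{9}}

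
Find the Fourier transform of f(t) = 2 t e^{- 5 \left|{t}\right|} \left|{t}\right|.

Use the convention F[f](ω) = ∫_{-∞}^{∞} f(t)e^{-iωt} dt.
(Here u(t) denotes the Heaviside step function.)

F(ω) = \frac{8 i \omega \left(\omega^{2} - 75\right)}{\left(\omega^{2} + 25\right)^{3}}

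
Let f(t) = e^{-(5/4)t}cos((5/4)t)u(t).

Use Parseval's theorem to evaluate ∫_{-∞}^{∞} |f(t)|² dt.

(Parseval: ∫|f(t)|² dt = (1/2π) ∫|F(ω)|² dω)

∫|f(t)|² dt = \frac{3}{10}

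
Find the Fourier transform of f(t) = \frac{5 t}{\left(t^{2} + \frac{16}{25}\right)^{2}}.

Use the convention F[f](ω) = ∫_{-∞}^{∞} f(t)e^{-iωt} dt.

F(ω) = - \frac{25 i \pi \omega e^{- \frac{4 \left|{\omega}\right|}{5}}}{8}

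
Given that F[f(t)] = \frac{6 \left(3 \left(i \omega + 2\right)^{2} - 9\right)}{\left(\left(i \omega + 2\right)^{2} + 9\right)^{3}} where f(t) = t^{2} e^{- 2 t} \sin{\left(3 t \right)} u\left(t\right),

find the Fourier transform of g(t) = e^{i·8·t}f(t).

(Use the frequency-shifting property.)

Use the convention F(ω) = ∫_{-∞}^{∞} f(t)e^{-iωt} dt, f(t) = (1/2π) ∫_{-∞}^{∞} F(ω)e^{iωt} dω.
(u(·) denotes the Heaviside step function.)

F[g](ω) = \frac{18 \left(\left(i \left(\omega - 8\right) + 2\right)^{2} - 3\right)}{\left(\left(i \left(\omega - 8\right) + 2\right)^{2} + 9\right)^{3}}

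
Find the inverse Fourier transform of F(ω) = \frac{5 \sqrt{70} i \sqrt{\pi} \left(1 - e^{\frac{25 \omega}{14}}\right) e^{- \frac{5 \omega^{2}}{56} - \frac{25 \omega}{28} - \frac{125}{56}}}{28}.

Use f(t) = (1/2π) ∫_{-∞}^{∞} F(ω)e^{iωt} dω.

f(t) = 5 e^{- \frac{14 t^{2}}{5}} \sin{\left(5 t \right)}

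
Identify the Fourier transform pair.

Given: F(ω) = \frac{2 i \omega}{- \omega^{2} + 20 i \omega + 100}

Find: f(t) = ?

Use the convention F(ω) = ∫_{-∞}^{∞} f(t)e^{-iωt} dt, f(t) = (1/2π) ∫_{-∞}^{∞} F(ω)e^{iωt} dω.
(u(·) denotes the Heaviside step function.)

f(t) = 2 \left(1 - 10 t\right) e^{- 10 t} u\left(t\right)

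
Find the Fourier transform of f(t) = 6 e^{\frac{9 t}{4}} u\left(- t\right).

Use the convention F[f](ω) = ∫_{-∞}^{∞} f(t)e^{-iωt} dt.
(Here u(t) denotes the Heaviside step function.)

F(ω) = - \frac{24}{4 i \omega - 9}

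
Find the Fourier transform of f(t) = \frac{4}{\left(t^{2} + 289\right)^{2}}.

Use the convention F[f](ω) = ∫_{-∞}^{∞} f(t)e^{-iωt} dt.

F(ω) = \frac{2 \pi \left(17 \left|{\omega}\right| + 1\right) e^{- 17 \left|{\omega}\right|}}{4913}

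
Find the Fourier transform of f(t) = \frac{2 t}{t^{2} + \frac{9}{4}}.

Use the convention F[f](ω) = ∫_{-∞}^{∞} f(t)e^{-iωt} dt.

F(ω) = - 2 i \pi e^{- \frac{3 \left|{\omega}\right|}{2}} \operatorname{sign}{\left(\omega \right)}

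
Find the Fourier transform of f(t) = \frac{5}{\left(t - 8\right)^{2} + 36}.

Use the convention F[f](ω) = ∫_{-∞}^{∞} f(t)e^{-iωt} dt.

F(ω) = \frac{5 \pi e^{- 8 i \omega - 6 \left|{\omega}\right|}}{6}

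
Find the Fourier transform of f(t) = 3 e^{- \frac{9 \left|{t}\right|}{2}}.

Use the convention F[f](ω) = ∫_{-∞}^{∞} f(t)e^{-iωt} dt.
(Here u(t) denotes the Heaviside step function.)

F(ω) = \frac{108}{4 \omega^{2} + 81}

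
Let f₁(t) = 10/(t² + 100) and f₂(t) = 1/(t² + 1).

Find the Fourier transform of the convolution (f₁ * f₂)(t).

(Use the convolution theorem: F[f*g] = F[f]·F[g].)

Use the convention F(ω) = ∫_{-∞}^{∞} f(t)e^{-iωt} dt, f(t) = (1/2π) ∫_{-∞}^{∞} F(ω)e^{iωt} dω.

F[f₁*f₂](ω) = \pi^{2} e^{- 11 \left|{\omega}\right|}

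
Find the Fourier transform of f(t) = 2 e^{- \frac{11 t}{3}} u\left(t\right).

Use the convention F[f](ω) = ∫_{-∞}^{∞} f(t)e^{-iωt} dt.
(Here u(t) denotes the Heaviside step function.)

F(ω) = \frac{6}{3 i \omega + 11}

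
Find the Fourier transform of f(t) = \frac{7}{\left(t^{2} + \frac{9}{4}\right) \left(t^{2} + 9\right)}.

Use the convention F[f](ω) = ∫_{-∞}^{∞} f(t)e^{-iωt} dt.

F(ω) = - \frac{28 \pi e^{- 3 \left|{\omega}\right|}}{81} + \frac{56 \pi e^{- \frac{3 \left|{\omega}\right|}{2}}}{81}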